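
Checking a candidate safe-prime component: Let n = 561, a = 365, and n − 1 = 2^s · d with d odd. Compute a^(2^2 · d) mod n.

n − 1 = 560 = 2^4 · 35, so s = 4 and d = 35.
x_0 = 365^35 mod 561 = 461.
x_1 = 461^2 mod 561 = 463.
x_2 = 463^2 mod 561 = 67.

67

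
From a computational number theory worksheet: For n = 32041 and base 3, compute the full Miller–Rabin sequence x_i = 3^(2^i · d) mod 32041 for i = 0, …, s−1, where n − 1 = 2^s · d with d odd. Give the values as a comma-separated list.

n − 1 = 32040 = 2^3 · 4005, so s = 3 and d = 4005.
x_0 = 3^4005 mod 32041 = 6087.
x_1 = 6087^2 mod 32041 = 12173.
x_2 = 12173^2 mod 32041 = 24345.

6087, 12173, 24345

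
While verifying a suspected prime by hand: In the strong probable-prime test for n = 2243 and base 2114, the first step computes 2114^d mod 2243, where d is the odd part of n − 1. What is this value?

2242

n − 1 = 2242 = 2^1 · 1121, so s = 1 and d = 1121.
2114^1121 mod 2243 = 2242.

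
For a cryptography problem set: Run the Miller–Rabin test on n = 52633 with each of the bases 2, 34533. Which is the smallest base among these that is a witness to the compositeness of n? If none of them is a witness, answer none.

none

n − 1 = 52632 = 2^3 · 6579, so s = 3 and d = 6579.
Base 2: x_0 = 2^6579 mod 52633 = 1. x_0 = 1, so 2 is not a witness.
Base 34533: x_0 = 34533^6579 mod 52633 = 1. x_0 = 1, so 34533 is not a witness.
No listed base is a witness for 52633.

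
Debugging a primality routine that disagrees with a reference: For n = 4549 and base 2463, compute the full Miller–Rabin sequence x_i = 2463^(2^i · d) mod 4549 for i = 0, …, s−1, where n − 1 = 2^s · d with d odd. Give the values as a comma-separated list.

n − 1 = 4548 = 2^2 · 1137, so s = 2 and d = 1137.
x_0 = 2463^1137 mod 4549 = 1260.
x_1 = 1260^2 mod 4549 = 4548.

1260, 4548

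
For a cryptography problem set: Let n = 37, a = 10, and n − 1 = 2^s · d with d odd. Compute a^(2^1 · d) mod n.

1

n − 1 = 36 = 2^2 · 9, so s = 2 and d = 9.
Repeated squaring mod 37: 10^1 ≡ 10, 10^2 ≡ 26, 10^4 ≡ 10, 10^8 ≡ 26.
9 = 8 + 1, so 10^9 ≡ 26·10 ≡ 1 (mod 37).
x_0 = 1.
x_1 = 1^2 mod 37 = 1.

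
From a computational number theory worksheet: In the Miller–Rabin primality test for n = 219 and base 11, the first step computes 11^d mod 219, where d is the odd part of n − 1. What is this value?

n − 1 = 218 = 2^1 · 109, so s = 1 and d = 109.
Repeated squaring mod 219: 11^1 ≡ 11, 11^2 ≡ 121, 11^4 ≡ 187, 11^8 ≡ 148, 11^16 ≡ 4, 11^32 ≡ 16, 11^64 ≡ 37.
109 = 64 + 32 + 8 + 4 + 1, so 11^109 ≡ 37·16·148·187·11 ≡ 62 (mod 219).

62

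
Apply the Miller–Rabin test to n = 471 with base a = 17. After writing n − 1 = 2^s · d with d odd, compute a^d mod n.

n − 1 = 470 = 2^1 · 235, so s = 1 and d = 235.
17^235 mod 471 = 17.

17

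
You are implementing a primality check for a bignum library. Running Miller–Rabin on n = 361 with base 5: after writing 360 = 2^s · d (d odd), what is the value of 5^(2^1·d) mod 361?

n − 1 = 360 = 2^3 · 45, so s = 3 and d = 45.
Repeated squaring mod 361: 5^1 ≡ 5, 5^2 ≡ 25, 5^4 ≡ 264, 5^8 ≡ 23, 5^16 ≡ 168, 5^32 ≡ 66.
45 = 32 + 8 + 4 + 1, so 5^45 ≡ 66·23·264·5 ≡ 210 (mod 361).
x_0 = 210.
x_1 = 210^2 mod 361 = 58.

58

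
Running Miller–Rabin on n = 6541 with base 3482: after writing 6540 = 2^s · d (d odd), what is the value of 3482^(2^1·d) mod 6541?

n − 1 = 6540 = 2^2 · 1635, so s = 2 and d = 1635.
x_0 = 3482^1635 mod 6541 = 1489.
x_1 = 1489^2 mod 6541 = 6263.

6263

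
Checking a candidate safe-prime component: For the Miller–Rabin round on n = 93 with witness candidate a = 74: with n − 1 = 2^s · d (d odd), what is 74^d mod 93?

53

n − 1 = 92 = 2^2 · 23, so s = 2 and d = 23.
74^23 mod 93 = 53.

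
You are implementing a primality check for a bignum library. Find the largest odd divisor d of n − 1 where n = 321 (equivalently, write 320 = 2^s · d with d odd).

5

Halving: 320 → 160 → 80 → 40 → 20 → 10 → 5; 5 is odd.
So 320 = 2^6 · 5.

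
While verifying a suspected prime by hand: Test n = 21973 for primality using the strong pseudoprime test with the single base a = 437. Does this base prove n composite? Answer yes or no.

n − 1 = 21972 = 2^2 · 5493, so s = 2 and d = 5493.
x_0 = 437^5493 mod 21973 = 21972.
x_0 = 21972 ≡ −1, so 437 is not a witness.

no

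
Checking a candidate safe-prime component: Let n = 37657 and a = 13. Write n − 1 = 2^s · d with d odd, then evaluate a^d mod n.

23112

n − 1 = 37656 = 2^3 · 4707, so s = 3 and d = 4707.
Repeated squaring mod 37657: 13^1 ≡ 13, 13^2 ≡ 169, 13^4 ≡ 28561, 13^8 ≡ 4787, 13^16 ≡ 19913, 13^32 ≡ 37016, 13^64 ≡ 34311, 13^128 ≡ 11587, 13^256 ≡ 11364, 13^512 ≡ 14643, 13^1024 ≡ 36148, 13^2048 ≡ 17661, 13^4096 ≡ 35647.
4707 = 4096 + 512 + 64 + 32 + 2 + 1, so 13^4707 ≡ 35647·14643·34311·37016·169·13 ≡ 23112 (mod 37657).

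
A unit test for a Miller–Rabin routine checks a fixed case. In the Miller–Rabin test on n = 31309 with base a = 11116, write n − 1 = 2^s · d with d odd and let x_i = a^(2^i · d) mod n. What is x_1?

n − 1 = 31308 = 2^2 · 7827, so s = 2 and d = 7827.
x_0 = 11116^7827 mod 31309 = 23430.
x_1 = 23430^2 mod 31309 = 24203.

24203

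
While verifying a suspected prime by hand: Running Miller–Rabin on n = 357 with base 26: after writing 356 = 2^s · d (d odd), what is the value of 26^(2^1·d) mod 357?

n − 1 = 356 = 2^2 · 89, so s = 2 and d = 89.
Repeated squaring mod 357: 26^1 ≡ 26, 26^2 ≡ 319, 26^4 ≡ 16, 26^8 ≡ 256, 26^16 ≡ 205, 26^32 ≡ 256, 26^64 ≡ 205.
89 = 64 + 16 + 8 + 1, so 26^89 ≡ 205·205·256·26 ≡ 332 (mod 357).
x_0 = 332.
x_1 = 332^2 mod 357 = 268.

268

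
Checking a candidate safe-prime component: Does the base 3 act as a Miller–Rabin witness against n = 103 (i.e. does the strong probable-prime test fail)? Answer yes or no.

no

n − 1 = 102 = 2^1 · 51, so s = 1 and d = 51.
x_0 = 3^51 mod 103 = 102.
x_0 = 102 ≡ −1, so 3 is not a witness.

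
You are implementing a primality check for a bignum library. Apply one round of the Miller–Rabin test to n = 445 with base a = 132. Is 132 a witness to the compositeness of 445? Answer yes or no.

yes

n − 1 = 444 = 2^2 · 111, so s = 2 and d = 111.
Repeated squaring mod 445: 132^1 ≡ 132, 132^2 ≡ 69, 132^4 ≡ 311, 132^8 ≡ 156, 132^16 ≡ 306, 132^32 ≡ 186, 132^64 ≡ 331.
111 = 64 + 32 + 8 + 4 + 2 + 1, so 132^111 ≡ 331·186·156·311·69·132 ≡ 38 (mod 445).
x_0 = 132^111 mod 445 = 38.
x_0 is neither 1 nor 444, so continue squaring.
x_1 = 38^2 mod 445 = 109.
Reached i = s−1 = 1 without hitting −1: 132 is a Miller–Rabin witness and 445 is composite.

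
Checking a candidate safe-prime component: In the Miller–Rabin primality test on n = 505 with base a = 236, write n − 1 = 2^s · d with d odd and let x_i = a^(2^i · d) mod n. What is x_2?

n − 1 = 504 = 2^3 · 63, so s = 3 and d = 63.
Repeated squaring mod 505: 236^1 ≡ 236, 236^2 ≡ 146, 236^4 ≡ 106, 236^8 ≡ 126, 236^16 ≡ 221, 236^32 ≡ 361.
63 = 32 + 16 + 8 + 4 + 2 + 1, so 236^63 ≡ 361·221·126·106·146·236 ≡ 396 (mod 505).
x_0 = 396.
x_1 = 396^2 mod 505 = 266.
x_2 = 266^2 mod 505 = 56.

56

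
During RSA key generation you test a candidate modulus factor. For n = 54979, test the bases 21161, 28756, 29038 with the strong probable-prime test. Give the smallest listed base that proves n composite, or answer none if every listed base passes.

none

n − 1 = 54978 = 2^1 · 27489, so s = 1 and d = 27489.
Base 21161: x_0 = 21161^27489 mod 54979 = 54978. x_0 = 54978 ≡ −1, so 21161 is not a witness.
Base 28756: x_0 = 28756^27489 mod 54979 = 1. x_0 = 1, so 28756 is not a witness.
Base 29038: x_0 = 29038^27489 mod 54979 = 54978. x_0 = 54978 ≡ −1, so 29038 is not a witness.
No listed base is a witness for 54979.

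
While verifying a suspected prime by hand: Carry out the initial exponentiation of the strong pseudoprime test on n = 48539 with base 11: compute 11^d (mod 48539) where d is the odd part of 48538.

1

n − 1 = 48538 = 2^1 · 24269, so s = 1 and d = 24269.
11^24269 mod 48539 = 1.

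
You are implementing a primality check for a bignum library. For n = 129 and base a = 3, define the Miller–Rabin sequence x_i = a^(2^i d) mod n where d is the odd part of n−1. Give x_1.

n − 1 = 128 = 2^7 · 1, so s = 7 and d = 1.
x_0 = 3^1 mod 129 = 3.
x_1 = 3^2 mod 129 = 9.

9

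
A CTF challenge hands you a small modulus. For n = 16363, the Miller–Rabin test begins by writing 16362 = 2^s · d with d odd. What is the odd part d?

Halving: 16362 → 8181; 8181 is odd.
So 16362 = 2^1 · 8181.

8181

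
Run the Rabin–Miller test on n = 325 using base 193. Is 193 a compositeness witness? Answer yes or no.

no

n − 1 = 324 = 2^2 · 81, so s = 2 and d = 81.
Repeated squaring mod 325: 193^1 ≡ 193, 193^2 ≡ 199, 193^4 ≡ 276, 193^8 ≡ 126, 193^16 ≡ 276, 193^32 ≡ 126, 193^64 ≡ 276.
81 = 64 + 16 + 1, so 193^81 ≡ 276·276·193 ≡ 268 (mod 325).
x_0 = 193^81 mod 325 = 268.
x_0 is neither 1 nor 324, so continue squaring.
x_1 = 268^2 mod 325 = 324.
x_1 ≡ −1, so 193 is not a witness.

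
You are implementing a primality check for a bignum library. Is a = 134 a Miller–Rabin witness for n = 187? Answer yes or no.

n − 1 = 186 = 2^1 · 93, so s = 1 and d = 93.
x_0 = 134^93 mod 187 = 19.
x_0 ∉ {1, 186} and s = 1, so 134 is a Miller–Rabin witness and 187 is composite.

yes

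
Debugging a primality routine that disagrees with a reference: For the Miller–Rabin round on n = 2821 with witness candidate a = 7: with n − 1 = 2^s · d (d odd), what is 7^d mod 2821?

931

n − 1 = 2820 = 2^2 · 705, so s = 2 and d = 705.
7^705 mod 2821 = 931.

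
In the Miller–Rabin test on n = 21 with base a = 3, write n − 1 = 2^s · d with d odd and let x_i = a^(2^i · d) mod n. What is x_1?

n − 1 = 20 = 2^2 · 5, so s = 2 and d = 5.
x_0 = 3^5 mod 21 = 12.
x_1 = 12^2 mod 21 = 18.

18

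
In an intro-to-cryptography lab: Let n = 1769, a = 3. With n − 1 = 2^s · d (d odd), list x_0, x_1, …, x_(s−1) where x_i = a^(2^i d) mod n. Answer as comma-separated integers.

1406, 863, 20

n − 1 = 1768 = 2^3 · 221, so s = 3 and d = 221.
x_0 = 3^221 mod 1769 = 1406.
x_1 = 1406^2 mod 1769 = 863.
x_2 = 863^2 mod 1769 = 20.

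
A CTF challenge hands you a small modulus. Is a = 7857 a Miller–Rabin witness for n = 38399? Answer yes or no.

n − 1 = 38398 = 2^1 · 19199, so s = 1 and d = 19199.
x_0 = 7857^19199 mod 38399 = 20477.
x_0 ∉ {1, 38398} and s = 1, so 7857 is a Miller–Rabin witness and 38399 is composite.

yes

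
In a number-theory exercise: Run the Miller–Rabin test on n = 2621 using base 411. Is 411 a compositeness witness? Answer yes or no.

no

n − 1 = 2620 = 2^2 · 655, so s = 2 and d = 655.
Repeated squaring mod 2621: 411^1 ≡ 411, 411^2 ≡ 1177, 411^4 ≡ 1441, 411^8 ≡ 649, 411^16 ≡ 1841, 411^32 ≡ 328, 411^64 ≡ 123, 411^128 ≡ 2024, 411^256 ≡ 2574, 411^512 ≡ 2209.
655 = 512 + 128 + 8 + 4 + 2 + 1, so 411^655 ≡ 2209·2024·649·1441·1177·411 ≡ 472 (mod 2621).
x_0 = 411^655 mod 2621 = 472.
x_0 is neither 1 nor 2620, so continue squaring.
x_1 = 472^2 mod 2621 = 2620.
x_1 ≡ −1, so 411 is not a witness.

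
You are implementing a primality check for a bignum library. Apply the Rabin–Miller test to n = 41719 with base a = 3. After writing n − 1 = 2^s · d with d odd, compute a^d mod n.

41718

n − 1 = 41718 = 2^1 · 20859, so s = 1 and d = 20859.
Repeated squaring mod 41719: 3^1 ≡ 3, 3^2 ≡ 9, 3^4 ≡ 81, 3^8 ≡ 6561, 3^16 ≡ 34432, 3^32 ≡ 33801, 3^64 ≡ 32786, 3^128 ≡ 31761, 3^256 ≡ 37420, 3^512 ≡ 41603, 3^1024 ≡ 13456, 3^2048 ≡ 3476, 3^4096 ≡ 25785, 3^8192 ≡ 32241, 3^16384 ≡ 11477.
20859 = 16384 + 4096 + 256 + 64 + 32 + 16 + 8 + 2 + 1, so 3^20859 ≡ 11477·25785·37420·32786·33801·34432·6561·9·3 ≡ 41718 (mod 41719).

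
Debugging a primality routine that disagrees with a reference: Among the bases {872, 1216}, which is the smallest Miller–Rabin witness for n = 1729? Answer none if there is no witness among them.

1216

n − 1 = 1728 = 2^6 · 27, so s = 6 and d = 27.
Base 872: x_0 = 872^27 mod 1729 = 1. x_0 = 1, so 872 is not a witness.
Base 1216: x_0 = 1216^27 mod 1729 = 1539. x_0 is neither 1 nor 1728, so continue squaring. x_1 = 1539^2 mod 1729 = 1520. x_2 = 1520^2 mod 1729 = 456. x_3 = 456^2 mod 1729 = 456. x_4 = 456^2 mod 1729 = 456. x_5 = 456^2 mod 1729 = 456. Reached i = s−1 = 5 without hitting −1: 1216 is a Miller–Rabin witness and 1729 is composite.
The smallest witness among the given bases is 1216.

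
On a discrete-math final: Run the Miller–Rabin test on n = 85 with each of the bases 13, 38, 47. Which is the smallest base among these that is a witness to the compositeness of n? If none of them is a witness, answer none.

none

n − 1 = 84 = 2^2 · 21, so s = 2 and d = 21.
Base 13: x_0 = 13^21 mod 85 = 13. x_0 is neither 1 nor 84, so continue squaring. x_1 = 13^2 mod 85 = 84. x_1 ≡ −1, so 13 is not a witness.
Base 38: x_0 = 38^21 mod 85 = 38. x_0 is neither 1 nor 84, so continue squaring. x_1 = 38^2 mod 85 = 84. x_1 ≡ −1, so 38 is not a witness.
Base 47: x_0 = 47^21 mod 85 = 47. x_0 is neither 1 nor 84, so continue squaring. x_1 = 47^2 mod 85 = 84. x_1 ≡ −1, so 47 is not a witness.
No listed base is a witness for 85.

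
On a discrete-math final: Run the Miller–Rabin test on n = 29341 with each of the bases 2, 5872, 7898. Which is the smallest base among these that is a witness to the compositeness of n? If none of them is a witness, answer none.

n − 1 = 29340 = 2^2 · 7335, so s = 2 and d = 7335.
Base 2: x_0 = 2^7335 mod 29341 = 26424. x_0 is neither 1 nor 29340, so continue squaring. x_1 = 26424^2 mod 29341 = 29340. x_1 ≡ −1, so 2 is not a witness.
Base 5872: x_0 = 5872^7335 mod 29341 = 1. x_0 = 1, so 5872 is not a witness.
Base 7898: x_0 = 7898^7335 mod 29341 = 2917. x_0 is neither 1 nor 29340, so continue squaring. x_1 = 2917^2 mod 29341 = 29340. x_1 ≡ −1, so 7898 is not a witness.
No listed base is a witness for 29341.

none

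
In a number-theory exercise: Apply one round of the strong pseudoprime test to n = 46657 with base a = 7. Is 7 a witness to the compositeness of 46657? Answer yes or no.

yes

n − 1 = 46656 = 2^6 · 729, so s = 6 and d = 729.
x_0 = 7^729 mod 46657 = 31858.
x_0 is neither 1 nor 46656, so continue squaring.
x_1 = 31858^2 mod 46657 = 2443.
x_2 = 2443^2 mod 46657 = 42810.
x_3 = 42810^2 mod 46657 = 9140.
x_4 = 9140^2 mod 46657 = 23570.
x_5 = 23570^2 mod 46657 = 1.
x_5 = 1 but x_4 ≠ ±1, a nontrivial square root of 1 — 7 is a witness and 46657 is composite.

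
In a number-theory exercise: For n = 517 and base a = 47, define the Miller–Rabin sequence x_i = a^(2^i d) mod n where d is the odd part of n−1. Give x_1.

n − 1 = 516 = 2^2 · 129, so s = 2 and d = 129.
x_0 = 47^129 mod 517 = 235.
x_1 = 235^2 mod 517 = 423.

423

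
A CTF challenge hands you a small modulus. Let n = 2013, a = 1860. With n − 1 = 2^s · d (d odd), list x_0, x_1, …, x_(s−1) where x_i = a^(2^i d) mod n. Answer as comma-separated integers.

n − 1 = 2012 = 2^2 · 503, so s = 2 and d = 503.
x_0 = 1860^503 mod 2013 = 738.
x_1 = 738^2 mod 2013 = 1134.

738, 1134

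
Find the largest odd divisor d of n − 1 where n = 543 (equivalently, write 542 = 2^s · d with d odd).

Halving: 542 → 271; 271 is odd.
So 542 = 2^1 · 271.

271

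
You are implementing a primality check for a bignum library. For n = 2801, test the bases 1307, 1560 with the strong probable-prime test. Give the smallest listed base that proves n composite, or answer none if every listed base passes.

n − 1 = 2800 = 2^4 · 175, so s = 4 and d = 175.
Base 1307: x_0 = 1307^175 mod 2801 = 2777. x_0 is neither 1 nor 2800, so continue squaring. x_1 = 2777^2 mod 2801 = 576. x_2 = 576^2 mod 2801 = 1258. x_3 = 1258^2 mod 2801 = 2800. x_3 ≡ −1, so 1307 is not a witness.
Base 1560: x_0 = 1560^175 mod 2801 = 1950. x_0 is neither 1 nor 2800, so continue squaring. x_1 = 1950^2 mod 2801 = 1543. x_2 = 1543^2 mod 2801 = 2800. x_2 ≡ −1, so 1560 is not a witness.
No listed base is a witness for 2801.

none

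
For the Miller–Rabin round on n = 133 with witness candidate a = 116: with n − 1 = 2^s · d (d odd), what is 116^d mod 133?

50

n − 1 = 132 = 2^2 · 33, so s = 2 and d = 33.
116^33 mod 133 = 50.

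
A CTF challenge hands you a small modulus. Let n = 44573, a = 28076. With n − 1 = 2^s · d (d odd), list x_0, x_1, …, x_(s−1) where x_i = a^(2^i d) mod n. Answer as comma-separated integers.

35083, 22640

n − 1 = 44572 = 2^2 · 11143, so s = 2 and d = 11143.
x_0 = 28076^11143 mod 44573 = 35083.
x_1 = 35083^2 mod 44573 = 22640.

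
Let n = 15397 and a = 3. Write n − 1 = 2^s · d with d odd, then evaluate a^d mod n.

n − 1 = 15396 = 2^2 · 3849, so s = 2 and d = 3849.
Repeated squaring mod 15397: 3^1 ≡ 3, 3^2 ≡ 9, 3^4 ≡ 81, 3^8 ≡ 6561, 3^16 ≡ 12106, 3^32 ≡ 6590, 3^64 ≡ 8560, 3^128 ≡ 14674, 3^256 ≡ 14628, 3^512 ≡ 6275, 3^1024 ≡ 5496, 3^2048 ≡ 12499.
3849 = 2048 + 1024 + 512 + 256 + 8 + 1, so 3^3849 ≡ 12499·5496·6275·14628·6561·3 ≡ 10283 (mod 15397).

10283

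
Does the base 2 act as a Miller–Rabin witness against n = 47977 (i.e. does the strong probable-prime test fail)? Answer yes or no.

no

n − 1 = 47976 = 2^3 · 5997, so s = 3 and d = 5997.
x_0 = 2^5997 mod 47977 = 35928.
x_0 is neither 1 nor 47976, so continue squaring.
x_1 = 35928^2 mod 47977 = 47976.
x_1 ≡ −1, so 2 is not a witness.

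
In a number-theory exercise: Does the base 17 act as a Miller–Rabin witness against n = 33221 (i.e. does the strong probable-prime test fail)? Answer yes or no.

n − 1 = 33220 = 2^2 · 8305, so s = 2 and d = 8305.
Repeated squaring mod 33221: 17^1 ≡ 17, 17^2 ≡ 289, 17^4 ≡ 17079, 17^8 ≡ 11861, 17^16 ≡ 25607, 17^32 ≡ 2351, 17^64 ≡ 12515, 17^128 ≡ 21431, 17^256 ≡ 7436, 17^512 ≡ 14352, 17^1024 ≡ 9704, 17^2048 ≡ 19302, 17^4096 ≡ 26910, 17^8192 ≡ 29963.
8305 = 8192 + 64 + 32 + 16 + 1, so 17^8305 ≡ 29963·12515·2351·25607·17 ≡ 8952 (mod 33221).
x_0 = 17^8305 mod 33221 = 8952.
x_0 is neither 1 nor 33220, so continue squaring.
x_1 = 8952^2 mod 33221 = 9252.
Reached i = s−1 = 1 without hitting −1: 17 is a Miller–Rabin witness and 33221 is composite.

yes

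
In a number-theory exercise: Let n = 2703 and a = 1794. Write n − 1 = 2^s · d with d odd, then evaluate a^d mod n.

n − 1 = 2702 = 2^1 · 1351, so s = 1 and d = 1351.
By repeated squaring, 1794^1351 ≡ 1464 (mod 2703).

1464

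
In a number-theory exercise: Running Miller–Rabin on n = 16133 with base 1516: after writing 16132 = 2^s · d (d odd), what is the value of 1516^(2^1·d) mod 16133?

7370

n − 1 = 16132 = 2^2 · 4033, so s = 2 and d = 4033.
x_0 = 1516^4033 mod 16133 = 1516.
x_1 = 1516^2 mod 16133 = 7370.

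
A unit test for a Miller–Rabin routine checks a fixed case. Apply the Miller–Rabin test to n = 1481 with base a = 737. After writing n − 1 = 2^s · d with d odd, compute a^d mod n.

n − 1 = 1480 = 2^3 · 185, so s = 3 and d = 185.
737^185 mod 1481 = 1.

1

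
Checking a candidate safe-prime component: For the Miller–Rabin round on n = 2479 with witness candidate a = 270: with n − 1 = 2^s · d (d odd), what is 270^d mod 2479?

295

n − 1 = 2478 = 2^1 · 1239, so s = 1 and d = 1239.
270^1239 mod 2479 = 295.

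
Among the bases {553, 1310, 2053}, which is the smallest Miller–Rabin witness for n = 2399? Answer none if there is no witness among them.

n − 1 = 2398 = 2^1 · 1199, so s = 1 and d = 1199.
Base 553: x_0 = 553^1199 mod 2399 = 1. x_0 = 1, so 553 is not a witness.
Base 1310: x_0 = 1310^1199 mod 2399 = 2398. x_0 = 2398 ≡ −1, so 1310 is not a witness.
Base 2053: x_0 = 2053^1199 mod 2399 = 2398. x_0 = 2398 ≡ −1, so 2053 is not a witness.
No listed base is a witness for 2399.

none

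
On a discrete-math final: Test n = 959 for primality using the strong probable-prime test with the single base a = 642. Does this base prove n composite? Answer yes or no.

yes

n − 1 = 958 = 2^1 · 479, so s = 1 and d = 479.
x_0 = 642^479 mod 959 = 458.
x_0 ∉ {1, 958} and s = 1, so 642 is a Miller–Rabin witness and 959 is composite.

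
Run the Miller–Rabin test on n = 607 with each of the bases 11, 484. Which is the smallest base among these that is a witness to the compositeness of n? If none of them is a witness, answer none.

none

n − 1 = 606 = 2^1 · 303, so s = 1 and d = 303.
Base 11: x_0 = 11^303 mod 607 = 1. x_0 = 1, so 11 is not a witness.
Base 484: x_0 = 484^303 mod 607 = 1. x_0 = 1, so 484 is not a witness.
No listed base is a witness for 607.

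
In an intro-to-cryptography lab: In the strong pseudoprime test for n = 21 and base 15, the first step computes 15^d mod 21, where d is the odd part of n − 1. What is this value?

n − 1 = 20 = 2^2 · 5, so s = 2 and d = 5.
Repeated squaring mod 21: 15^1 ≡ 15, 15^2 ≡ 15, 15^4 ≡ 15.
5 = 4 + 1, so 15^5 ≡ 15·15 ≡ 15 (mod 21).

15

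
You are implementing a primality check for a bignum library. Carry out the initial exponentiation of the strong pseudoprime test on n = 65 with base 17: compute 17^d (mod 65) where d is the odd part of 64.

17

n − 1 = 64 = 2^6 · 1, so s = 6 and d = 1.
17^1 mod 65 = 17.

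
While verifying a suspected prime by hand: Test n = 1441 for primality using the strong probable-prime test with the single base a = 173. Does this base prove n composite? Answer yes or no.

no

n − 1 = 1440 = 2^5 · 45, so s = 5 and d = 45.
x_0 = 173^45 mod 1441 = 1440.
x_0 = 1440 ≡ −1, so 173 is not a witness.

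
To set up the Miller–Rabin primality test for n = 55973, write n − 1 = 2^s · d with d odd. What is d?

Halving: 55972 → 27986 → 13993; 13993 is odd.
So 55972 = 2^2 · 13993.

13993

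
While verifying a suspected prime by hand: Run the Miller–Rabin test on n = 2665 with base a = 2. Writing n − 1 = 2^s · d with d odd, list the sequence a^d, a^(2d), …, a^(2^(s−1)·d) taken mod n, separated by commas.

n − 1 = 2664 = 2^3 · 333, so s = 3 and d = 333.
x_0 = 2^333 mod 2665 = 2657.
x_1 = 2657^2 mod 2665 = 64.
x_2 = 64^2 mod 2665 = 1431.

2657, 64, 1431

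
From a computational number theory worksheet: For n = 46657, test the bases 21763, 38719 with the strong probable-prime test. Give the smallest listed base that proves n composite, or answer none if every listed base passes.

none

n − 1 = 46656 = 2^6 · 729, so s = 6 and d = 729.
Base 21763: x_0 = 21763^729 mod 46657 = 1. x_0 = 1, so 21763 is not a witness.
Base 38719: x_0 = 38719^729 mod 46657 = 46441. x_0 is neither 1 nor 46656, so continue squaring. x_1 = 46441^2 mod 46657 = 46656. x_1 ≡ −1, so 38719 is not a witness.
No listed base is a witness for 46657.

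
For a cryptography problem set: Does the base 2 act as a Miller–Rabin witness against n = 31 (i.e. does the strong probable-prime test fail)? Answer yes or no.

n − 1 = 30 = 2^1 · 15, so s = 1 and d = 15.
x_0 = 2^15 mod 31 = 1.
x_0 = 1, so 2 is not a witness.

no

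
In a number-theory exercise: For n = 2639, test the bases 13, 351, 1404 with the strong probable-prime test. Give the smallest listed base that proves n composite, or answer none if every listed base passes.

n − 1 = 2638 = 2^1 · 1319, so s = 1 and d = 1319.
Base 13: x_0 = 13^1319 mod 2639 = 2197. x_0 ∉ {1, 2638} and s = 1, so 13 is a Miller–Rabin witness and 2639 is composite.
Base 351: x_0 = 351^1319 mod 2639 = 897. x_0 ∉ {1, 2638} and s = 1, so 351 is a Miller–Rabin witness and 2639 is composite.
Base 1404: x_0 = 1404^1319 mod 2639 = 1612. x_0 ∉ {1, 2638} and s = 1, so 1404 is a Miller–Rabin witness and 2639 is composite.
The smallest witness among the given bases is 13.

13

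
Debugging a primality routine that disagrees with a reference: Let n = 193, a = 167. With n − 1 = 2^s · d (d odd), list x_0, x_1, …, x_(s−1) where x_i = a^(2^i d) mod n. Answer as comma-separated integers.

n − 1 = 192 = 2^6 · 3, so s = 6 and d = 3.
x_0 = 167^3 mod 193 = 180.
x_1 = 180^2 mod 193 = 169.
x_2 = 169^2 mod 193 = 190.
x_3 = 190^2 mod 193 = 9.
x_4 = 9^2 mod 193 = 81.
x_5 = 81^2 mod 193 = 192.

180, 169, 190, 9, 81, 192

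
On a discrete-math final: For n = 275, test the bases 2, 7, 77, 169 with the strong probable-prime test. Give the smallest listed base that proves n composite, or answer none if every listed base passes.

2

n − 1 = 274 = 2^1 · 137, so s = 1 and d = 137.
Base 2: x_0 = 2^137 mod 275 = 172. x_0 ∉ {1, 274} and s = 1, so 2 is a Miller–Rabin witness and 275 is composite.
Base 7: x_0 = 7^137 mod 275 = 182. x_0 ∉ {1, 274} and s = 1, so 7 is a Miller–Rabin witness and 275 is composite.
Base 77: x_0 = 77^137 mod 275 = 22. x_0 ∉ {1, 274} and s = 1, so 77 is a Miller–Rabin witness and 275 is composite.
Base 169: x_0 = 169^137 mod 275 = 214. x_0 ∉ {1, 274} and s = 1, so 169 is a Miller–Rabin witness and 275 is composite.
The smallest witness among the given bases is 2.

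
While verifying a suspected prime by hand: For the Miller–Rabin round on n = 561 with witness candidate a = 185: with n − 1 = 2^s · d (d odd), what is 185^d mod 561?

n − 1 = 560 = 2^4 · 35, so s = 4 and d = 35.
185^35 mod 561 = 485.

485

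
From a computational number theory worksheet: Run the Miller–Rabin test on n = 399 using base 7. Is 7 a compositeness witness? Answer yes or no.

n − 1 = 398 = 2^1 · 199, so s = 1 and d = 199.
Repeated squaring mod 399: 7^1 ≡ 7, 7^2 ≡ 49, 7^4 ≡ 7, 7^8 ≡ 49, 7^16 ≡ 7, 7^32 ≡ 49, 7^64 ≡ 7, 7^128 ≡ 49.
199 = 128 + 64 + 4 + 2 + 1, so 7^199 ≡ 49·7·7·49·7 ≡ 7 (mod 399).
x_0 = 7^199 mod 399 = 7.
x_0 ∉ {1, 398} and s = 1, so 7 is a Miller–Rabin witness and 399 is composite.

yes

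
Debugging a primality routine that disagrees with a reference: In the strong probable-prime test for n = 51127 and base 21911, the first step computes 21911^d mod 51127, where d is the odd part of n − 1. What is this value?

n − 1 = 51126 = 2^1 · 25563, so s = 1 and d = 25563.
Repeated squaring mod 51127: 21911^1 ≡ 21911, 21911^2 ≡ 9391, 21911^4 ≡ 47933, 21911^8 ≡ 27363, 21911^16 ≡ 29981, 21911^32 ≡ 47701, 21911^64 ≡ 29393, 21911^128 ≡ 4403, 21911^256 ≡ 9276, 21911^512 ≡ 48562, 21911^1024 ≡ 34969, 21911^2048 ≡ 26502, 21911^4096 ≡ 24405, 21911^8192 ≡ 25602, 21911^16384 ≡ 14264.
25563 = 16384 + 8192 + 512 + 256 + 128 + 64 + 16 + 8 + 2 + 1, so 21911^25563 ≡ 14264·25602·48562·9276·4403·29393·29981·27363·9391·21911 ≡ 36647 (mod 51127).

36647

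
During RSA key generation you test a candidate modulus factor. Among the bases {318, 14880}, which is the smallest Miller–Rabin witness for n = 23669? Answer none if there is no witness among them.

n − 1 = 23668 = 2^2 · 5917, so s = 2 and d = 5917.
Base 318: x_0 = 318^5917 mod 23669 = 7775. x_0 is neither 1 nor 23668, so continue squaring. x_1 = 7775^2 mod 23669 = 23668. x_1 ≡ −1, so 318 is not a witness.
Base 14880: x_0 = 14880^5917 mod 23669 = 23668. x_0 = 23668 ≡ −1, so 14880 is not a witness.
No listed base is a witness for 23669.

none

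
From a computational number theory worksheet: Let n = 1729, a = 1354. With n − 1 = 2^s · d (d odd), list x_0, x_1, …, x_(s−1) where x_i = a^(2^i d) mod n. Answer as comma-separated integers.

1217, 1065, 1, 1, 1, 1

n − 1 = 1728 = 2^6 · 27, so s = 6 and d = 27.
x_0 = 1354^27 mod 1729 = 1217.
x_1 = 1217^2 mod 1729 = 1065.
x_2 = 1065^2 mod 1729 = 1.
x_3 = 1^2 mod 1729 = 1.
x_4 = 1^2 mod 1729 = 1.
x_5 = 1^2 mod 1729 = 1.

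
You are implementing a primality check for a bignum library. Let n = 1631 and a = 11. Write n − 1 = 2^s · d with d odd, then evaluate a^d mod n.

n − 1 = 1630 = 2^1 · 815, so s = 1 and d = 815.
11^815 mod 1631 = 1465.

1465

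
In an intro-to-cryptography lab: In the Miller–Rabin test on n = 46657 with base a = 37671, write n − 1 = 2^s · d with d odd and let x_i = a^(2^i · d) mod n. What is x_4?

1

n − 1 = 46656 = 2^6 · 729, so s = 6 and d = 729.
By repeated squaring, 37671^729 ≡ 10477 (mod 46657).
x_0 = 10477.
x_1 = 10477^2 mod 46657 = 30265.
x_2 = 30265^2 mod 46657 = 1.
x_3 = 1^2 mod 46657 = 1.
x_4 = 1^2 mod 46657 = 1.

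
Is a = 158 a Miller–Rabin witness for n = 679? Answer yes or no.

n − 1 = 678 = 2^1 · 339, so s = 1 and d = 339.
Repeated squaring mod 679: 158^1 ≡ 158, 158^2 ≡ 520, 158^4 ≡ 158, 158^8 ≡ 520, 158^16 ≡ 158, 158^32 ≡ 520, 158^64 ≡ 158, 158^128 ≡ 520, 158^256 ≡ 158.
339 = 256 + 64 + 16 + 2 + 1, so 158^339 ≡ 158·158·158·520·158 ≡ 1 (mod 679).
x_0 = 158^339 mod 679 = 1.
x_0 = 1, so 158 is not a witness.

no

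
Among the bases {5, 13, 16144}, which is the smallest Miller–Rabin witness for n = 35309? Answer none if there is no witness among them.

5

n − 1 = 35308 = 2^2 · 8827, so s = 2 and d = 8827.
Base 5: x_0 = 5^8827 mod 35309 = 21550. x_0 is neither 1 nor 35308, so continue squaring. x_1 = 21550^2 mod 35309 = 18532. Reached i = s−1 = 1 without hitting −1: 5 is a Miller–Rabin witness and 35309 is composite.
Base 13: x_0 = 13^8827 mod 35309 = 32355. x_0 is neither 1 nor 35308, so continue squaring. x_1 = 32355^2 mod 35309 = 4793. Reached i = s−1 = 1 without hitting −1: 13 is a Miller–Rabin witness and 35309 is composite.
Base 16144: x_0 = 16144^8827 mod 35309 = 8869. x_0 is neither 1 nor 35308, so continue squaring. x_1 = 8869^2 mod 35309 = 26018. Reached i = s−1 = 1 without hitting −1: 16144 is a Miller–Rabin witness and 35309 is composite.
The smallest witness among the given bases is 5.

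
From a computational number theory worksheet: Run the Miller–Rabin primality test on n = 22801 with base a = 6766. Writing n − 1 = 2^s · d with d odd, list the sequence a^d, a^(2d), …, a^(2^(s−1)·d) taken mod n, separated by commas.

603, 21594, 20386, 17970

n − 1 = 22800 = 2^4 · 1425, so s = 4 and d = 1425.
x_0 = 6766^1425 mod 22801 = 603.
x_1 = 603^2 mod 22801 = 21594.
x_2 = 21594^2 mod 22801 = 20386.
x_3 = 20386^2 mod 22801 = 17970.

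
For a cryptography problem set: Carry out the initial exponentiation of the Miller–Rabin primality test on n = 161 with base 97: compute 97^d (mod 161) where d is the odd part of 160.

n − 1 = 160 = 2^5 · 5, so s = 5 and d = 5.
97^5 mod 161 = 20.

20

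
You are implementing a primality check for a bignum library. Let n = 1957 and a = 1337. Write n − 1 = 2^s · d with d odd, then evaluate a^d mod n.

628

n − 1 = 1956 = 2^2 · 489, so s = 2 and d = 489.
1337^489 mod 1957 = 628.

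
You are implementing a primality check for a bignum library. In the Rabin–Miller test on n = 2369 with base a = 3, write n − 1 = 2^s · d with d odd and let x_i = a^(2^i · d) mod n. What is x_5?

n − 1 = 2368 = 2^6 · 37, so s = 6 and d = 37.
x_0 = 3^37 mod 2369 = 748.
x_1 = 748^2 mod 2369 = 420.
x_2 = 420^2 mod 2369 = 1094.
x_3 = 1094^2 mod 2369 = 491.
x_4 = 491^2 mod 2369 = 1812.
x_5 = 1812^2 mod 2369 = 2279.

2279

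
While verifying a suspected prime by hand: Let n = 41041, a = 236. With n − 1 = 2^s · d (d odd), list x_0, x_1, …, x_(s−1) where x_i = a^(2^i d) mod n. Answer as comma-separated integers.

n − 1 = 41040 = 2^4 · 2565, so s = 4 and d = 2565.
x_0 = 236^2565 mod 41041 = 35300.
x_1 = 35300^2 mod 41041 = 3158.
x_2 = 3158^2 mod 41041 = 1.
x_3 = 1^2 mod 41041 = 1.

35300, 3158, 1, 1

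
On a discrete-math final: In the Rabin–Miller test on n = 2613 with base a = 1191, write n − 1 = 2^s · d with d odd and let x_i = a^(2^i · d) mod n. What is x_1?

1533

n − 1 = 2612 = 2^2 · 653, so s = 2 and d = 653.
x_0 = 1191^653 mod 2613 = 2439.
x_1 = 2439^2 mod 2613 = 1533.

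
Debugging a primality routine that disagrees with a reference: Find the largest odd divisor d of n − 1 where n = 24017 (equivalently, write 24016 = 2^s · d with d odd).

Halving: 24016 → 12008 → 6004 → 3002 → 1501; 1501 is odd.
So 24016 = 2^4 · 1501.

1501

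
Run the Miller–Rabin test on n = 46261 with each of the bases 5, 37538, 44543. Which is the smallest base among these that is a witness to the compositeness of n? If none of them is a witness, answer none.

n − 1 = 46260 = 2^2 · 11565, so s = 2 and d = 11565.
Base 5: x_0 = 5^11565 mod 46261 = 46260. x_0 = 46260 ≡ −1, so 5 is not a witness.
Base 37538: x_0 = 37538^11565 mod 46261 = 7746. x_0 is neither 1 nor 46260, so continue squaring. x_1 = 7746^2 mod 46261 = 46260. x_1 ≡ −1, so 37538 is not a witness.
Base 44543: x_0 = 44543^11565 mod 46261 = 46260. x_0 = 46260 ≡ −1, so 44543 is not a witness.
No listed base is a witness for 46261.

none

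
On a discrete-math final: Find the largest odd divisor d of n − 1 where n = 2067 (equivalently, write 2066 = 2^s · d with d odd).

Halving: 2066 → 1033; 1033 is odd.
So 2066 = 2^1 · 1033.

1033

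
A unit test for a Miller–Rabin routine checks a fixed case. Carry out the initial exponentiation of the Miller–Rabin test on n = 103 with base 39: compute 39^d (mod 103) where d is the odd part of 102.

102

n − 1 = 102 = 2^1 · 51, so s = 1 and d = 51.
Repeated squaring mod 103: 39^1 ≡ 39, 39^2 ≡ 79, 39^4 ≡ 61, 39^8 ≡ 13, 39^16 ≡ 66, 39^32 ≡ 30.
51 = 32 + 16 + 2 + 1, so 39^51 ≡ 30·66·79·39 ≡ 102 (mod 103).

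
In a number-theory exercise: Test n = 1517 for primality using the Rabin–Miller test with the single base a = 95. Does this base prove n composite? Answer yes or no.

yes

n − 1 = 1516 = 2^2 · 379, so s = 2 and d = 379.
x_0 = 95^379 mod 1517 = 391.
x_0 is neither 1 nor 1516, so continue squaring.
x_1 = 391^2 mod 1517 = 1181.
Reached i = s−1 = 1 without hitting −1: 95 is a Miller–Rabin witness and 1517 is composite.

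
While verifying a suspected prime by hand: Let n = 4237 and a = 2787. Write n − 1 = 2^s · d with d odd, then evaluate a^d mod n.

787

n − 1 = 4236 = 2^2 · 1059, so s = 2 and d = 1059.
By repeated squaring, 2787^1059 ≡ 787 (mod 4237).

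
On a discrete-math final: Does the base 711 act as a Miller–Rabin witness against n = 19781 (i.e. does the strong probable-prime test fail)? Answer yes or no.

n − 1 = 19780 = 2^2 · 4945, so s = 2 and d = 4945.
Repeated squaring mod 19781: 711^1 ≡ 711, 711^2 ≡ 10996, 711^4 ≡ 10544, 711^8 ≡ 6716, 711^16 ≡ 3976, 711^32 ≡ 3557, 711^64 ≡ 12190, 711^128 ≡ 1228, 711^256 ≡ 4628, 711^512 ≡ 15342, 711^1024 ≡ 2845, 711^2048 ≡ 3596, 711^4096 ≡ 14223.
4945 = 4096 + 512 + 256 + 64 + 16 + 1, so 711^4945 ≡ 14223·15342·4628·12190·3976·711 ≡ 14588 (mod 19781).
x_0 = 711^4945 mod 19781 = 14588.
x_0 is neither 1 nor 19780, so continue squaring.
x_1 = 14588^2 mod 19781 = 5746.
Reached i = s−1 = 1 without hitting −1: 711 is a Miller–Rabin witness and 19781 is composite.

yes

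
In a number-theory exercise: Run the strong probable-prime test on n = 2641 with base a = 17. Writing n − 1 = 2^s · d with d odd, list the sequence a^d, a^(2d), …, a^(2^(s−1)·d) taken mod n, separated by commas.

2006, 1793, 752, 330

n − 1 = 2640 = 2^4 · 165, so s = 4 and d = 165.
x_0 = 17^165 mod 2641 = 2006.
x_1 = 2006^2 mod 2641 = 1793.
x_2 = 1793^2 mod 2641 = 752.
x_3 = 752^2 mod 2641 = 330.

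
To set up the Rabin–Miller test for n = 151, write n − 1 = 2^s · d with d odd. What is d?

Halving: 150 → 75; 75 is odd.
So 150 = 2^1 · 75.

75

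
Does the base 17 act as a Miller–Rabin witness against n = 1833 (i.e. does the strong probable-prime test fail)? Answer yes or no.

yes

n − 1 = 1832 = 2^3 · 229, so s = 3 and d = 229.
x_0 = 17^229 mod 1833 = 1070.
x_0 is neither 1 nor 1832, so continue squaring.
x_1 = 1070^2 mod 1833 = 1108.
x_2 = 1108^2 mod 1833 = 1387.
Reached i = s−1 = 2 without hitting −1: 17 is a Miller–Rabin witness and 1833 is composite.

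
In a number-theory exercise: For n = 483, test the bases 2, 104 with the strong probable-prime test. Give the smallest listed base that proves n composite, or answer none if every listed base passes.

2

n − 1 = 482 = 2^1 · 241, so s = 1 and d = 241.
Base 2: x_0 = 2^241 mod 483 = 380. x_0 ∉ {1, 482} and s = 1, so 2 is a Miller–Rabin witness and 483 is composite.
Base 104: x_0 = 104^241 mod 483 = 209. x_0 ∉ {1, 482} and s = 1, so 104 is a Miller–Rabin witness and 483 is composite.
The smallest witness among the given bases is 2.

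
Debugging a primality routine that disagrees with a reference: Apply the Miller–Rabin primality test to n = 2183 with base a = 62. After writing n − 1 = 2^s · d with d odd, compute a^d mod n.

n − 1 = 2182 = 2^1 · 1091, so s = 1 and d = 1091.
Repeated squaring mod 2183: 62^1 ≡ 62, 62^2 ≡ 1661, 62^4 ≡ 1792, 62^8 ≡ 71, 62^16 ≡ 675, 62^32 ≡ 1561, 62^64 ≡ 493, 62^128 ≡ 736, 62^256 ≡ 312, 62^512 ≡ 1292, 62^1024 ≡ 1452.
1091 = 1024 + 64 + 2 + 1, so 62^1091 ≡ 1452·493·1661·62 ≡ 411 (mod 2183).

411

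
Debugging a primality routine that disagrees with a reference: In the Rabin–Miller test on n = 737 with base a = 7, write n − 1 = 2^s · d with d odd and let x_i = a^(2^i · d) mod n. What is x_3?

256

n − 1 = 736 = 2^5 · 23, so s = 5 and d = 23.
x_0 = 7^23 mod 737 = 2.
x_1 = 2^2 mod 737 = 4.
x_2 = 4^2 mod 737 = 16.
x_3 = 16^2 mod 737 = 256.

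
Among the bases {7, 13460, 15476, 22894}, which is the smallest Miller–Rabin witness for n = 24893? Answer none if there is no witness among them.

n − 1 = 24892 = 2^2 · 6223, so s = 2 and d = 6223.
Base 7: x_0 = 7^6223 mod 24893 = 15798. x_0 is neither 1 nor 24892, so continue squaring. x_1 = 15798^2 mod 24893 = 24479. Reached i = s−1 = 1 without hitting −1: 7 is a Miller–Rabin witness and 24893 is composite.
Base 13460: x_0 = 13460^6223 mod 24893 = 20528. x_0 is neither 1 nor 24892, so continue squaring. x_1 = 20528^2 mod 24893 = 10080. Reached i = s−1 = 1 without hitting −1: 13460 is a Miller–Rabin witness and 24893 is composite.
Base 15476: x_0 = 15476^6223 mod 24893 = 12264. x_0 is neither 1 nor 24892, so continue squaring. x_1 = 12264^2 mod 24893 = 2190. Reached i = s−1 = 1 without hitting −1: 15476 is a Miller–Rabin witness and 24893 is composite.
Base 22894: x_0 = 22894^6223 mod 24893 = 21301. x_0 is neither 1 nor 24892, so continue squaring. x_1 = 21301^2 mod 24893 = 7890. Reached i = s−1 = 1 without hitting −1: 22894 is a Miller–Rabin witness and 24893 is composite.
The smallest witness among the given bases is 7.

7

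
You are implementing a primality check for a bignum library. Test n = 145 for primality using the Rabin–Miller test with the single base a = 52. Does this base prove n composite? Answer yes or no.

yes

n − 1 = 144 = 2^4 · 9, so s = 4 and d = 9.
x_0 = 52^9 mod 145 = 7.
x_0 is neither 1 nor 144, so continue squaring.
x_1 = 7^2 mod 145 = 49.
x_2 = 49^2 mod 145 = 81.
x_3 = 81^2 mod 145 = 36.
Reached i = s−1 = 3 without hitting −1: 52 is a Miller–Rabin witness and 145 is composite.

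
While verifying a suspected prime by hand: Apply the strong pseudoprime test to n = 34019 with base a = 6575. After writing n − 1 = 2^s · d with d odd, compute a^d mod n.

34018

n − 1 = 34018 = 2^1 · 17009, so s = 1 and d = 17009.
6575^17009 mod 34019 = 34018.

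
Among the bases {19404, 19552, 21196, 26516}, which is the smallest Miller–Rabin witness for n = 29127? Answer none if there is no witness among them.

19404

n − 1 = 29126 = 2^1 · 14563, so s = 1 and d = 14563.
Base 19404: x_0 = 19404^14563 mod 29127 = 13419. x_0 ∉ {1, 29126} and s = 1, so 19404 is a Miller–Rabin witness and 29127 is composite.
Base 19552: x_0 = 19552^14563 mod 29127 = 21547. x_0 ∉ {1, 29126} and s = 1, so 19552 is a Miller–Rabin witness and 29127 is composite.
Base 21196: x_0 = 21196^14563 mod 29127 = 9226. x_0 ∉ {1, 29126} and s = 1, so 21196 is a Miller–Rabin witness and 29127 is composite.
Base 26516: x_0 = 26516^14563 mod 29127 = 2576. x_0 ∉ {1, 29126} and s = 1, so 26516 is a Miller–Rabin witness and 29127 is composite.
The smallest witness among the given bases is 19404.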